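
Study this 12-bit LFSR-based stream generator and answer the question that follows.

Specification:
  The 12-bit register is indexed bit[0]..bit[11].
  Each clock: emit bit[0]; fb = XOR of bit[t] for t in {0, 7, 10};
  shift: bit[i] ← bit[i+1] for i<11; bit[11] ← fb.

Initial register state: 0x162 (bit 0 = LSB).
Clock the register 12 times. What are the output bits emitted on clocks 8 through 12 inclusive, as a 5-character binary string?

01000

reg_0 = 0x162
clock 1: out=0, reg = 0x0B1
clock 2: out=1, reg = 0x058
clock 3: out=0, reg = 0x02C
clock 4: out=0, reg = 0x016
clock 5: out=0, reg = 0x00B
clock 6: out=1, reg = 0x805
clock 7: out=1, reg = 0xC02
clock 8: out=0, reg = 0xE01
clock 9: out=1, reg = 0x700
clock 10: out=0, reg = 0xB80
clock 11: out=0, reg = 0xDC0
clock 12: out=0, reg = 0x6E0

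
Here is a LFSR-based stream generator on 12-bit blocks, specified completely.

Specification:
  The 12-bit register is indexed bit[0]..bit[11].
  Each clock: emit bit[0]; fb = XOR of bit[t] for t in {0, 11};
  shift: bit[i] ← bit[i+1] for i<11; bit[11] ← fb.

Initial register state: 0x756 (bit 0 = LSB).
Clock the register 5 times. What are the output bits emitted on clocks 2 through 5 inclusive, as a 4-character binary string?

1101

reg_0 = 0x756
clock 1: out=0, reg = 0x3AB
clock 2: out=1, reg = 0x9D5
clock 3: out=1, reg = 0x4EA
clock 4: out=0, reg = 0x275
clock 5: out=1, reg = 0x93A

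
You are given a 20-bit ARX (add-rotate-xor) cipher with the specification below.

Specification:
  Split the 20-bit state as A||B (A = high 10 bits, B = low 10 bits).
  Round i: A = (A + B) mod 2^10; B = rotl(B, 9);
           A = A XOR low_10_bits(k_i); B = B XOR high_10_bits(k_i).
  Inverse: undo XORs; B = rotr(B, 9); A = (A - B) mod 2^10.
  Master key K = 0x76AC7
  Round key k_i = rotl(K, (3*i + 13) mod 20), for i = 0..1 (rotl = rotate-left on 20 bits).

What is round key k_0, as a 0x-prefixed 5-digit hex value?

K = 0x76AC7
k_0 = rotl(K, (3*0+13) mod 20) = rotl(K, 13) = 0x8EED5

0x8EED5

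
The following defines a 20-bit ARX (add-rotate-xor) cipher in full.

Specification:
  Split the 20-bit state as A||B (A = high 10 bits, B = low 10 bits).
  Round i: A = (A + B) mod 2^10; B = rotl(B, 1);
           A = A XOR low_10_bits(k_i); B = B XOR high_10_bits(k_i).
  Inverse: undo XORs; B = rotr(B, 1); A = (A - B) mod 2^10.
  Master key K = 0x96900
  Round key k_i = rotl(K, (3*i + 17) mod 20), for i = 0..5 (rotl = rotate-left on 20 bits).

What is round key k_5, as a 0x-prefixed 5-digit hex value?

K = 0x96900
k_0 = rotl(K, (3*0+17) mod 20) = rotl(K, 17) = 0x12D20
k_1 = rotl(K, (3*1+17) mod 20) = rotl(K, 0) = 0x96900
k_2 = rotl(K, (3*2+17) mod 20) = rotl(K, 3) = 0xB4804
k_3 = rotl(K, (3*3+17) mod 20) = rotl(K, 6) = 0xA4025
k_4 = rotl(K, (3*4+17) mod 20) = rotl(K, 9) = 0x2012D
k_5 = rotl(K, (3*5+17) mod 20) = rotl(K, 12) = 0x00969

0x00969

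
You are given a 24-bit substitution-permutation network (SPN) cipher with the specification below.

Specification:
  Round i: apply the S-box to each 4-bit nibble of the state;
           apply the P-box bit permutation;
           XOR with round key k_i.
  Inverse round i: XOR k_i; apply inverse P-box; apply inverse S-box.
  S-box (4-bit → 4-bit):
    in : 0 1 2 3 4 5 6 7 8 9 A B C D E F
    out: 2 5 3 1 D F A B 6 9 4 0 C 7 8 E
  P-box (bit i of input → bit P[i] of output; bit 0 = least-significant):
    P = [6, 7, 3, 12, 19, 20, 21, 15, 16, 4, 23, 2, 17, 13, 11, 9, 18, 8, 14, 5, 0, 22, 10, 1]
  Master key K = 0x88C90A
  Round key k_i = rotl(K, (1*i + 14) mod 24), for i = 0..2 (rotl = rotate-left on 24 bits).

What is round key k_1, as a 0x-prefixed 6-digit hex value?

0x854464

K = 0x88C90A
k_0 = rotl(K, (1*0+14) mod 24) = rotl(K, 14) = 0x42A232
k_1 = rotl(K, (1*1+14) mod 24) = rotl(K, 15) = 0x854464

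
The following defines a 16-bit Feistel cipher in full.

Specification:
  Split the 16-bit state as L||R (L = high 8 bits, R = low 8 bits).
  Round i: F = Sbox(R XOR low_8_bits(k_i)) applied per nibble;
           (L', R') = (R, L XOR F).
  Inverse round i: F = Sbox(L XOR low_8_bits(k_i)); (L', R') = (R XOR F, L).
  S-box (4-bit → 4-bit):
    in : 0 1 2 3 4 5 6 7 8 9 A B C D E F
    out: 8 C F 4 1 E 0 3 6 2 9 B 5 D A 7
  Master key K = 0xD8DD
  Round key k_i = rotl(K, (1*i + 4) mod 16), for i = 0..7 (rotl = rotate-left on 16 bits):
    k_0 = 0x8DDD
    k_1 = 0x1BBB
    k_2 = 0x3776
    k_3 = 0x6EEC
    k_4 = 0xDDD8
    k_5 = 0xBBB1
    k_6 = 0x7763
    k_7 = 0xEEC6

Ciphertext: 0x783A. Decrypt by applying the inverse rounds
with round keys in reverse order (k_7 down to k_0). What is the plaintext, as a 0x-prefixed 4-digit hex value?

s_0 = ciphertext = 0x783A
s_1 = InvRound(s_0, k_7) = 0x8078
s_2 = InvRound(s_1, k_6) = 0xDC80
s_3 = InvRound(s_2, k_5) = 0x8DDC
s_4 = InvRound(s_3, k_4) = 0x328D
s_5 = InvRound(s_4, k_3) = 0x5732
s_6 = InvRound(s_5, k_2) = 0xCE57
s_7 = InvRound(s_6, k_1) = 0x69CE
s_8 = InvRound(s_7, k_0) = 0x7F69

0x7F69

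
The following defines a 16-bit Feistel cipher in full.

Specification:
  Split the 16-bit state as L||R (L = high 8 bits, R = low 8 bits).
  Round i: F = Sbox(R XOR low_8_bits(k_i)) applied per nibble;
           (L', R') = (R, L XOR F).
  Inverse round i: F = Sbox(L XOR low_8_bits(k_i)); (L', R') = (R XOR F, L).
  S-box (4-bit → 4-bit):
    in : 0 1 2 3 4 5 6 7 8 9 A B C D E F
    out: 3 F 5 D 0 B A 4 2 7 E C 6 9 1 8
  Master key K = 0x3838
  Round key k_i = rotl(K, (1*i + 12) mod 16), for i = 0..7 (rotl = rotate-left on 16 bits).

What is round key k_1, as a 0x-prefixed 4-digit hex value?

K = 0x3838
k_0 = rotl(K, (1*0+12) mod 16) = rotl(K, 12) = 0x8383
k_1 = rotl(K, (1*1+12) mod 16) = rotl(K, 13) = 0x0707

0x0707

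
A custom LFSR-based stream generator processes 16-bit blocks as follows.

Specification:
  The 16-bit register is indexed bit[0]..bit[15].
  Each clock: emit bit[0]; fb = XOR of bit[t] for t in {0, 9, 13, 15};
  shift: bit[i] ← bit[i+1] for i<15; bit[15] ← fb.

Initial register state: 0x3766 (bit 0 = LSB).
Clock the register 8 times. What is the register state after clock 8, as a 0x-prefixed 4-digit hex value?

reg_0 = 0x3766
clock 1: out=0, reg = 0x1BB3
clock 2: out=1, reg = 0x0DD9
clock 3: out=1, reg = 0x86EC
clock 4: out=0, reg = 0x4376
clock 5: out=0, reg = 0xA1BB
clock 6: out=1, reg = 0xD0DD
clock 7: out=1, reg = 0x686E
clock 8: out=0, reg = 0xB437

0xB437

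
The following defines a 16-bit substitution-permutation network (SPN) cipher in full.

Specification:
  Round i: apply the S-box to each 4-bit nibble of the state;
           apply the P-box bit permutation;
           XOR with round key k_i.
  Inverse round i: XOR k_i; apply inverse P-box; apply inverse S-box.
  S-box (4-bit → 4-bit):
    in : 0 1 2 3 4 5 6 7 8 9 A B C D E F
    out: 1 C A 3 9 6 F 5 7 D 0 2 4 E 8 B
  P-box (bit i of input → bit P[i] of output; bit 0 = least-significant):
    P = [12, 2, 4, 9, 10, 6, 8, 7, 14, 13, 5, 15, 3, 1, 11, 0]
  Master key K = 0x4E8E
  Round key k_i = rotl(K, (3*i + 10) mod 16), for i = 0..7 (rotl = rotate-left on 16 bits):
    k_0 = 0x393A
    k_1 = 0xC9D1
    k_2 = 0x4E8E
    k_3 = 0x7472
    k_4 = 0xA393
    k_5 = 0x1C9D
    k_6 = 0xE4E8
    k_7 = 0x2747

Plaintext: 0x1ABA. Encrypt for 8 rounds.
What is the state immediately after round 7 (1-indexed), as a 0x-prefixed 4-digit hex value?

0xAF3B

s_0 = plaintext = 0x1ABA
s_1 = Round(s_0, k_0) = 0x317B
s_2 = Round(s_1, k_1) = 0x4CFF
s_3 = Round(s_2, k_2) = 0x5863
s_4 = Round(s_3, k_3) = 0x0994
s_5 = Round(s_4, k_4) = 0x743B
s_6 = Round(s_5, k_5) = 0xD0D1
s_7 = Round(s_6, k_6) = 0xAF3B
s_8 = Round(s_7, k_7) = 0xC303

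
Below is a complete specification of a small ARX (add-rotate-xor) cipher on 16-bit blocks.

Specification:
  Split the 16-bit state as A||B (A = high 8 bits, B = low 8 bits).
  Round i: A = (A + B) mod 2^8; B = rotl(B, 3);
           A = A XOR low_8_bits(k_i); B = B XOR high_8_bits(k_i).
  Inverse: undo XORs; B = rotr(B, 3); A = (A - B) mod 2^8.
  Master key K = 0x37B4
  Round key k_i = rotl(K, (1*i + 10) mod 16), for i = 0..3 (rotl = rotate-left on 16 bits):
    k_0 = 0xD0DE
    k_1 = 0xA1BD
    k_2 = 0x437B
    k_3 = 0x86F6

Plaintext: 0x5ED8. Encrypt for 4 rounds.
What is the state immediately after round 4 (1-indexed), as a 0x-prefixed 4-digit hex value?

0x0CD8

s_0 = plaintext = 0x5ED8
s_1 = Round(s_0, k_0) = 0xE816
s_2 = Round(s_1, k_1) = 0x4311
s_3 = Round(s_2, k_2) = 0x2FCB
s_4 = Round(s_3, k_3) = 0x0CD8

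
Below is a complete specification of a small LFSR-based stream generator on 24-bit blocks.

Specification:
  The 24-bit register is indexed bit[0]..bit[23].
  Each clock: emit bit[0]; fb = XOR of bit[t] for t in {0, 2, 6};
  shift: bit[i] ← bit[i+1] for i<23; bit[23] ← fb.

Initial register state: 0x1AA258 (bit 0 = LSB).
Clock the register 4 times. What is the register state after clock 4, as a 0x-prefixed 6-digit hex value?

reg_0 = 0x1AA258
clock 1: out=0, reg = 0x8D512C
clock 2: out=0, reg = 0xC6A896
clock 3: out=0, reg = 0xE3544B
clock 4: out=1, reg = 0x71AA25

0x71AA25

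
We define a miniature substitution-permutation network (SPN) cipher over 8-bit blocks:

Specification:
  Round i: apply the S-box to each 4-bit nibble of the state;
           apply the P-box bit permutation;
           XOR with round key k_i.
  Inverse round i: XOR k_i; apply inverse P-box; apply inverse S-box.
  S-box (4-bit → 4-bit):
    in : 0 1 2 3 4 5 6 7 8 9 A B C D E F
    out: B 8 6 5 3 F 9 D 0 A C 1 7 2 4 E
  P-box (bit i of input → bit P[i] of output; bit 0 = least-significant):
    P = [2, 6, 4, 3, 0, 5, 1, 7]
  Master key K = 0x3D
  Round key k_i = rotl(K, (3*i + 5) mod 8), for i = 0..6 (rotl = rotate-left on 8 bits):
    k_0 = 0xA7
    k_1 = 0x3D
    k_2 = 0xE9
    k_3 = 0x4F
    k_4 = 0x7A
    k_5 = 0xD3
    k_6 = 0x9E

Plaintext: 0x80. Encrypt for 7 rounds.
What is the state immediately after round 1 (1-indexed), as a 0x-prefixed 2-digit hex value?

s_0 = plaintext = 0x80
s_1 = Round(s_0, k_0) = 0xEB
s_2 = Round(s_1, k_1) = 0x3B
s_3 = Round(s_2, k_2) = 0xEE
s_4 = Round(s_3, k_3) = 0x5D
s_5 = Round(s_4, k_4) = 0x99
s_6 = Round(s_5, k_5) = 0x3B
s_7 = Round(s_6, k_6) = 0x99

0xEB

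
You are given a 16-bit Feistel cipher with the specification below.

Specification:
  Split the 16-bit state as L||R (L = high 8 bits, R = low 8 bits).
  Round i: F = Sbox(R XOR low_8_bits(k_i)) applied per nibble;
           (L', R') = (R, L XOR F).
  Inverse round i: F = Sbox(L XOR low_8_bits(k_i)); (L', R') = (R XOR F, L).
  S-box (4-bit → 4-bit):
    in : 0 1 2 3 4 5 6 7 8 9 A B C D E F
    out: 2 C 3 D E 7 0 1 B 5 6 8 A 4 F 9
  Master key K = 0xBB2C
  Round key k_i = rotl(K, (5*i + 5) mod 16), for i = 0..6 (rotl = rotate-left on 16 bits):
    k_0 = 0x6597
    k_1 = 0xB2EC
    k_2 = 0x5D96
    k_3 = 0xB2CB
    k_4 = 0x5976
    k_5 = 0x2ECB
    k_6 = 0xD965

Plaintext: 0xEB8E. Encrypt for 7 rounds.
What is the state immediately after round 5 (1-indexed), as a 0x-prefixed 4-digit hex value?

0x29DF

s_0 = plaintext = 0xEB8E
s_1 = Round(s_0, k_0) = 0x8E2E
s_2 = Round(s_1, k_1) = 0x2E2D
s_3 = Round(s_2, k_2) = 0x2DA6
s_4 = Round(s_3, k_3) = 0xA629
s_5 = Round(s_4, k_4) = 0x29DF
s_6 = Round(s_5, k_5) = 0xDFE7
s_7 = Round(s_6, k_6) = 0xE76C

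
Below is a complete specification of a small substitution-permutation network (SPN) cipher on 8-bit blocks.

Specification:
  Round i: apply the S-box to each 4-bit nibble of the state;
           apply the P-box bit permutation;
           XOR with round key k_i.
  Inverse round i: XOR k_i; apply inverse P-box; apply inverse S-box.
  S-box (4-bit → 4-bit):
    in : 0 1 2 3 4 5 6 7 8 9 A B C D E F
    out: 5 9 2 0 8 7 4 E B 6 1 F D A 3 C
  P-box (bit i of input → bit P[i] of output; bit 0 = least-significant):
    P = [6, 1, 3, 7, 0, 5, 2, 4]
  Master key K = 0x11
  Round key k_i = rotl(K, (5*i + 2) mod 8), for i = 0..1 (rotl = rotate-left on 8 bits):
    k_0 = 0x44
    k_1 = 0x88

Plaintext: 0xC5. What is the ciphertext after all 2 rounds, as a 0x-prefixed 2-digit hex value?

s_0 = plaintext = 0xC5
s_1 = Round(s_0, k_0) = 0x1B
s_2 = Round(s_1, k_1) = 0x53

0x53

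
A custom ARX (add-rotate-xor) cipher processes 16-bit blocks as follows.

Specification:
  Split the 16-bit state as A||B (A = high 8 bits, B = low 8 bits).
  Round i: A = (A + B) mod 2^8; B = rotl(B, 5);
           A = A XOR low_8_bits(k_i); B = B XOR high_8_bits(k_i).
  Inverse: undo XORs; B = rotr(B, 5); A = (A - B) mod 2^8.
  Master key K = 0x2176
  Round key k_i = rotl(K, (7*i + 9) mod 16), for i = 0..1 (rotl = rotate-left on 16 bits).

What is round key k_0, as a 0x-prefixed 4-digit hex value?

0xEC42

K = 0x2176
k_0 = rotl(K, (7*0+9) mod 16) = rotl(K, 9) = 0xEC42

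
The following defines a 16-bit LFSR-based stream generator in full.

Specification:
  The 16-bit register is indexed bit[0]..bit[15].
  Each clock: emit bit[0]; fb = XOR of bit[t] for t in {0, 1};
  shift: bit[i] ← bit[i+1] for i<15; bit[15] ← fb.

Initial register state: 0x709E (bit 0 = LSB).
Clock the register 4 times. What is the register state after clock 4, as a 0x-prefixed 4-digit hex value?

0x1709

reg_0 = 0x709E
clock 1: out=0, reg = 0xB84F
clock 2: out=1, reg = 0x5C27
clock 3: out=1, reg = 0x2E13
clock 4: out=1, reg = 0x1709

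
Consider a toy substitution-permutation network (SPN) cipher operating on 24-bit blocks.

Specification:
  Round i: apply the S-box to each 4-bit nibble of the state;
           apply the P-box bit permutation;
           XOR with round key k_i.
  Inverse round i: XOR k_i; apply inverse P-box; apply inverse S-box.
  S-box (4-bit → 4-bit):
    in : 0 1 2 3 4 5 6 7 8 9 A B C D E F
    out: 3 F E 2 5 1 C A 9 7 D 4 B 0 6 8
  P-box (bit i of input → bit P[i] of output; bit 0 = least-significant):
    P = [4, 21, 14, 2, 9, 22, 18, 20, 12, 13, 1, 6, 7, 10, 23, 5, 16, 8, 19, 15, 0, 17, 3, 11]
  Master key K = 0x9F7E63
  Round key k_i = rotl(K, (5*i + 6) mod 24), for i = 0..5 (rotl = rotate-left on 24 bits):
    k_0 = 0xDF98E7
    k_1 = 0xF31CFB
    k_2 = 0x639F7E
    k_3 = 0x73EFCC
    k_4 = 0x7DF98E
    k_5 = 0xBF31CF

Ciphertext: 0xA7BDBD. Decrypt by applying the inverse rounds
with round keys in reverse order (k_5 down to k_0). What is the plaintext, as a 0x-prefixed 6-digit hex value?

0x49C0C3

s_0 = ciphertext = 0xA7BDBD
s_1 = InvRound(s_0, k_5) = 0xF676F5
s_2 = InvRound(s_1, k_4) = 0x112655
s_3 = InvRound(s_2, k_3) = 0x175D39
s_4 = InvRound(s_3, k_2) = 0x5FD612
s_5 = InvRound(s_4, k_1) = 0xA6AF4E
s_6 = InvRound(s_5, k_0) = 0x49C0C3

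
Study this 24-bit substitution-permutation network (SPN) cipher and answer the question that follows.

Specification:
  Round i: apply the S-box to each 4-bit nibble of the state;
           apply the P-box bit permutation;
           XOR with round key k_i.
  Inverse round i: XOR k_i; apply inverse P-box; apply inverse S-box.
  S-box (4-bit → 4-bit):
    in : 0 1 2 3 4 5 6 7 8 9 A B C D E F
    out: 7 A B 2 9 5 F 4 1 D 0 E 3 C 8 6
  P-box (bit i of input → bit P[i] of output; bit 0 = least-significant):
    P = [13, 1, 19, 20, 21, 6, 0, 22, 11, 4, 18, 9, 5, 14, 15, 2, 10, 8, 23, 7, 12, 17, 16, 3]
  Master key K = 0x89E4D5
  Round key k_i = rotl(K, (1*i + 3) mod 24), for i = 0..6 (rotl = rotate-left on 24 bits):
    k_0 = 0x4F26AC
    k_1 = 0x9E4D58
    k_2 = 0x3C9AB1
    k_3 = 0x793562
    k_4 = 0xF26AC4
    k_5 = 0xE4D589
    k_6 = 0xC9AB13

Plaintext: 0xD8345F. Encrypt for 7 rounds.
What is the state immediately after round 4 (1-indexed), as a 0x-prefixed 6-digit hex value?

0x5D5F30

s_0 = plaintext = 0xD8345F
s_1 = Round(s_0, k_0) = 0x6668A7
s_2 = Round(s_1, k_1) = 0x1590F4
s_3 = Round(s_2, k_2) = 0xAA36CC
s_4 = Round(s_3, k_3) = 0x5D5F30
s_5 = Round(s_4, k_4) = 0x7FDA36
s_6 = Round(s_5, k_5) = 0x7D74CF
s_7 = Round(s_6, k_6) = 0x6021D1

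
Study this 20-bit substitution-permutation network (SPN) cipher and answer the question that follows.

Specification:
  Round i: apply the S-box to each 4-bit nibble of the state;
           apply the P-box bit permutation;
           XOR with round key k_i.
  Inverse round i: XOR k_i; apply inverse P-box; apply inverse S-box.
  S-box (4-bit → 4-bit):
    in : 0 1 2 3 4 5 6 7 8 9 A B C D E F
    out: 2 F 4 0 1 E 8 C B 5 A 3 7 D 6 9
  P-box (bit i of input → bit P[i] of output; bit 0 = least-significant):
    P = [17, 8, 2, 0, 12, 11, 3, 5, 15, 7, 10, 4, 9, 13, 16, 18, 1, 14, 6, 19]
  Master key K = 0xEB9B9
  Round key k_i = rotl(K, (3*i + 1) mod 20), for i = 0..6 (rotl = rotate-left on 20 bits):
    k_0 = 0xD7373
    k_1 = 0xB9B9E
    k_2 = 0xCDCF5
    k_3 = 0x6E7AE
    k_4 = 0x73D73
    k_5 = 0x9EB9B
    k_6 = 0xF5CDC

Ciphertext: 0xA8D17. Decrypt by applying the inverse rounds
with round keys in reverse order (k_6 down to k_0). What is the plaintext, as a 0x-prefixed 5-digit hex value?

s_0 = ciphertext = 0xA8D17
s_1 = InvRound(s_0, k_6) = 0xC7B9A
s_2 = InvRound(s_1, k_5) = 0x37446
s_3 = InvRound(s_2, k_4) = 0x066A5
s_4 = InvRound(s_3, k_3) = 0x46428
s_5 = InvRound(s_4, k_2) = 0x708C7
s_6 = InvRound(s_5, k_1) = 0x7FF9A
s_7 = InvRound(s_6, k_0) = 0x73C5F

0x73C5F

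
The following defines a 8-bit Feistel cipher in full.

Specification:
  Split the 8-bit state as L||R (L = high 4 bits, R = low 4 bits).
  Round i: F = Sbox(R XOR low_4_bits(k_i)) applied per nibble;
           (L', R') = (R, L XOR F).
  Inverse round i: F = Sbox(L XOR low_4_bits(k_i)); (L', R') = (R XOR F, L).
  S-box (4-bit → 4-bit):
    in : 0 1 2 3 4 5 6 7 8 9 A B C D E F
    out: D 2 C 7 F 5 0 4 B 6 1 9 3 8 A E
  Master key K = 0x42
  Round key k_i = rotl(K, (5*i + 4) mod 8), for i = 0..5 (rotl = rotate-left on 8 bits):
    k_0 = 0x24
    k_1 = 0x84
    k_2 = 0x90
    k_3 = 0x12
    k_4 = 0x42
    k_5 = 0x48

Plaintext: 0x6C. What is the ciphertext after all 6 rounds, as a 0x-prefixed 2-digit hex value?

s_0 = plaintext = 0x6C
s_1 = Round(s_0, k_0) = 0xCD
s_2 = Round(s_1, k_1) = 0xDA
s_3 = Round(s_2, k_2) = 0xAC
s_4 = Round(s_3, k_3) = 0xC0
s_5 = Round(s_4, k_4) = 0x00
s_6 = Round(s_5, k_5) = 0x0B

0x0B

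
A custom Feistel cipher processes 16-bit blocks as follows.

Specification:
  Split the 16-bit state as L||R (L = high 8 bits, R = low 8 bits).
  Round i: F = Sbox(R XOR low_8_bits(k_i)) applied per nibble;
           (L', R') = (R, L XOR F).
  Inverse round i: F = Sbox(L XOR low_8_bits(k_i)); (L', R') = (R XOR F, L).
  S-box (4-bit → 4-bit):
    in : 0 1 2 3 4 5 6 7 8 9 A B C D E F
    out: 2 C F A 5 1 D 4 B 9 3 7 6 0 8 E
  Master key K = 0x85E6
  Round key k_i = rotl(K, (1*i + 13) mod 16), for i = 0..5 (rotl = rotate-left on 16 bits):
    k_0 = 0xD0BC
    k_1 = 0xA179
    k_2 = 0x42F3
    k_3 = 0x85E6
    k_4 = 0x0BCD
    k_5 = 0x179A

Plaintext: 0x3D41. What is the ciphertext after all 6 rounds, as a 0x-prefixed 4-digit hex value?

s_0 = plaintext = 0x3D41
s_1 = Round(s_0, k_0) = 0x41DD
s_2 = Round(s_1, k_1) = 0xDD74
s_3 = Round(s_2, k_2) = 0x7469
s_4 = Round(s_3, k_3) = 0x69CA
s_5 = Round(s_4, k_4) = 0xCA4D
s_6 = Round(s_5, k_5) = 0x4DCE

0x4DCE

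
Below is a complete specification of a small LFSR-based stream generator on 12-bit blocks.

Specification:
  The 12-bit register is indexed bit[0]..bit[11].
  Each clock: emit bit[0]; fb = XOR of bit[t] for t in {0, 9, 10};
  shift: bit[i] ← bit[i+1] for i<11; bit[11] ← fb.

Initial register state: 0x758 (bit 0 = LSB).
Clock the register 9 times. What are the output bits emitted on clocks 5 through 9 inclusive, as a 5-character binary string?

reg_0 = 0x758
clock 1: out=0, reg = 0x3AC
clock 2: out=0, reg = 0x9D6
clock 3: out=0, reg = 0x4EB
clock 4: out=1, reg = 0x275
clock 5: out=1, reg = 0x13A
clock 6: out=0, reg = 0x09D
clock 7: out=1, reg = 0x84E
clock 8: out=0, reg = 0x427
clock 9: out=1, reg = 0x213

10101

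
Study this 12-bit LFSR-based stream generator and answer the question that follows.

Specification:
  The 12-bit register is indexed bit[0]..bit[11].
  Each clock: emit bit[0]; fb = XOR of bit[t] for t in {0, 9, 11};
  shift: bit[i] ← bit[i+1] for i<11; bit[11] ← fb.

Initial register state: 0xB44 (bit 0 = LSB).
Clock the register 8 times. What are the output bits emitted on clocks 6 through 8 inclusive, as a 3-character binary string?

reg_0 = 0xB44
clock 1: out=0, reg = 0x5A2
clock 2: out=0, reg = 0x2D1
clock 3: out=1, reg = 0x168
clock 4: out=0, reg = 0x0B4
clock 5: out=0, reg = 0x05A
clock 6: out=0, reg = 0x02D
clock 7: out=1, reg = 0x816
clock 8: out=0, reg = 0xC0B

010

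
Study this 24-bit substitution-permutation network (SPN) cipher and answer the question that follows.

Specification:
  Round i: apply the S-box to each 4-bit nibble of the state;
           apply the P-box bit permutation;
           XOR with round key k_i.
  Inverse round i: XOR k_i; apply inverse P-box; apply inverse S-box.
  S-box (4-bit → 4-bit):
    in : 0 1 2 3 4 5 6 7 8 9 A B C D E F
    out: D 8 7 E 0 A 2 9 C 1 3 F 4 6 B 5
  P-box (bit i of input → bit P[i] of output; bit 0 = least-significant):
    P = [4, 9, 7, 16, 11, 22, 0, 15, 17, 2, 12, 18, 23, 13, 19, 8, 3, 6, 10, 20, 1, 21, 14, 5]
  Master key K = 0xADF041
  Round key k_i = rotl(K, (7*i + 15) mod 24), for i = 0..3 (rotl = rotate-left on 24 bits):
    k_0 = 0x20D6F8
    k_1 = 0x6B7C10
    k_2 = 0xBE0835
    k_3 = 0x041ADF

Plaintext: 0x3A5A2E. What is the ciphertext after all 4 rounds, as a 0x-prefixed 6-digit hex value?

0x1BF049

s_0 = plaintext = 0x3A5A2E
s_1 = Round(s_0, k_0) = 0x43BD85
s_2 = Round(s_1, k_1) = 0xF2CB55
s_3 = Round(s_2, k_2) = 0xF1DE7B
s_4 = Round(s_3, k_3) = 0x1BF049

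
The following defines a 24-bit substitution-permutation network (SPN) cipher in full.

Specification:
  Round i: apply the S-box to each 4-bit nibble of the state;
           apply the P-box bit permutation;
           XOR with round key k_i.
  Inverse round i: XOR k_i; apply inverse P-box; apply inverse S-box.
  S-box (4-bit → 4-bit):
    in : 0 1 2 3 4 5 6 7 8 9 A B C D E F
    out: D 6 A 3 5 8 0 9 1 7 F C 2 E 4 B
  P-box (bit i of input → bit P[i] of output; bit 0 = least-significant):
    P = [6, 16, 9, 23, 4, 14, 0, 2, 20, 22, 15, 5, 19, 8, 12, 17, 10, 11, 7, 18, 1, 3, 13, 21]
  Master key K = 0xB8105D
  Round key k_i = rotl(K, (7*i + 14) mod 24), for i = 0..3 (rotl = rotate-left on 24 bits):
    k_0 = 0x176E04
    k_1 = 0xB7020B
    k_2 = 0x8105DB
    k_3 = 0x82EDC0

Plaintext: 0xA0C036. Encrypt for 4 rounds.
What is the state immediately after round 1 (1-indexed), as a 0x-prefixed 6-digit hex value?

0x238BBE

s_0 = plaintext = 0xA0C036
s_1 = Round(s_0, k_0) = 0x238BBE
s_2 = Round(s_1, k_1) = 0x9F8C26
s_3 = Round(s_2, k_2) = 0xCD69D5
s_4 = Round(s_3, k_3) = 0x56254D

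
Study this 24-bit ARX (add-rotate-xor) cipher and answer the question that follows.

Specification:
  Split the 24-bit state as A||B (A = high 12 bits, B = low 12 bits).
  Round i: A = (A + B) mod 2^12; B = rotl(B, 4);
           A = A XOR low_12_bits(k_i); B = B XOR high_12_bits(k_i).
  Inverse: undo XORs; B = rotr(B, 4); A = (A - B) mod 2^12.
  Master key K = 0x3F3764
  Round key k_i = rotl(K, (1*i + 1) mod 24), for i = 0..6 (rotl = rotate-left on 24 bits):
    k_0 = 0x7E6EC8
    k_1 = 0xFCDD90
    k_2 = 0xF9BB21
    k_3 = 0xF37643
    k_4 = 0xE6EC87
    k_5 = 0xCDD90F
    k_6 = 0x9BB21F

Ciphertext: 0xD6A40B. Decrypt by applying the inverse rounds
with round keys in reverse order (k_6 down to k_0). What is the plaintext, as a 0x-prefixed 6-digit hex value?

s_0 = ciphertext = 0xD6A40B
s_1 = InvRound(s_0, k_6) = 0xE9A0DB
s_2 = InvRound(s_1, k_5) = 0x0D56C0
s_3 = InvRound(s_2, k_4) = 0xDC8E8A
s_4 = InvRound(s_3, k_3) = 0xE70D1B
s_5 = InvRound(s_4, k_2) = 0x529028
s_6 = InvRound(s_5, k_1) = 0x2BB5FE
s_7 = InvRound(s_6, k_0) = 0x452821

0x452821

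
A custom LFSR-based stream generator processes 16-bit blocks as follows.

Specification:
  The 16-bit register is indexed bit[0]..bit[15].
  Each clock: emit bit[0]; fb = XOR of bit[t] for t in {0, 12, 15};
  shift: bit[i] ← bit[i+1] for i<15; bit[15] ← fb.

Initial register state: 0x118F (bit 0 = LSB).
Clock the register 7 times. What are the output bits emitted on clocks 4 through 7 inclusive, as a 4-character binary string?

1000

reg_0 = 0x118F
clock 1: out=1, reg = 0x08C7
clock 2: out=1, reg = 0x8463
clock 3: out=1, reg = 0x4231
clock 4: out=1, reg = 0xA118
clock 5: out=0, reg = 0xD08C
clock 6: out=0, reg = 0x6846
clock 7: out=0, reg = 0x3423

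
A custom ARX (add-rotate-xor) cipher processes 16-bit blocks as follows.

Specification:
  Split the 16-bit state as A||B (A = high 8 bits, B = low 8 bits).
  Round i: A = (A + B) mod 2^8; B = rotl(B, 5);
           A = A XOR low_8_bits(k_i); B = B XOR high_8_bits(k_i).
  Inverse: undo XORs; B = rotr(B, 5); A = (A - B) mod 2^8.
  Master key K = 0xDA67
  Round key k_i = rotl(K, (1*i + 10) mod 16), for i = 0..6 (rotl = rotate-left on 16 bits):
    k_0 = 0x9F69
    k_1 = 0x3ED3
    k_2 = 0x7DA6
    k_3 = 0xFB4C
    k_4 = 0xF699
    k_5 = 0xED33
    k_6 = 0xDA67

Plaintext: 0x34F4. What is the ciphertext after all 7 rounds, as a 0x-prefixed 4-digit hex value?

0x72AA

s_0 = plaintext = 0x34F4
s_1 = Round(s_0, k_0) = 0x4101
s_2 = Round(s_1, k_1) = 0x911E
s_3 = Round(s_2, k_2) = 0x09BE
s_4 = Round(s_3, k_3) = 0x8B2C
s_5 = Round(s_4, k_4) = 0x2E73
s_6 = Round(s_5, k_5) = 0x9283
s_7 = Round(s_6, k_6) = 0x72AA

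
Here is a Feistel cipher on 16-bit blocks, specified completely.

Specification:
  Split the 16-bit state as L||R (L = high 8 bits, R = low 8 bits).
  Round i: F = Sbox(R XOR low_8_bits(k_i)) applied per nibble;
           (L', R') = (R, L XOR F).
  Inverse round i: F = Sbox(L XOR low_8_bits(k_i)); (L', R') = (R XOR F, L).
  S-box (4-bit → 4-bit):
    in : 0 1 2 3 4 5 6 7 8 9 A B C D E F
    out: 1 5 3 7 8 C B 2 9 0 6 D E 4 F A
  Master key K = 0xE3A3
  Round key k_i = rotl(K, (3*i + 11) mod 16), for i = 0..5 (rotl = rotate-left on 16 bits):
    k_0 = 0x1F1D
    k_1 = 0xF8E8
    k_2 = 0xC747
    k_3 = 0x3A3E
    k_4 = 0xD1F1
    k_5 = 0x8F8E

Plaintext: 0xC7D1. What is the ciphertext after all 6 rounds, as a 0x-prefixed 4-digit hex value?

0xD68C

s_0 = plaintext = 0xC7D1
s_1 = Round(s_0, k_0) = 0xD129
s_2 = Round(s_1, k_1) = 0x2934
s_3 = Round(s_2, k_2) = 0x340E
s_4 = Round(s_3, k_3) = 0x0E45
s_5 = Round(s_4, k_4) = 0x45D6
s_6 = Round(s_5, k_5) = 0xD68C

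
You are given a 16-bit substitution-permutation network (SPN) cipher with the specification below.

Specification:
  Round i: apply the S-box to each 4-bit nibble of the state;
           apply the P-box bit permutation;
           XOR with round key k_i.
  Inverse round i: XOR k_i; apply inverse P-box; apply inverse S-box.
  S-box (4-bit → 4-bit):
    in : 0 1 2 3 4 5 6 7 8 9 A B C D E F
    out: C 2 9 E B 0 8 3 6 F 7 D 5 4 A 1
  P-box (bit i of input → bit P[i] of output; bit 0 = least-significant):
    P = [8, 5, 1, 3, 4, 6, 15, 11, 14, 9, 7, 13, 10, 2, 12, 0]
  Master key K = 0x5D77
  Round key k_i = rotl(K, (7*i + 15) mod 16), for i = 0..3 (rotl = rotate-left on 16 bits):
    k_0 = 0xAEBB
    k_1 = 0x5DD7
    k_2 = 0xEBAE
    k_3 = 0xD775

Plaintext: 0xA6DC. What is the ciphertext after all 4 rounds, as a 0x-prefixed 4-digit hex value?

s_0 = plaintext = 0xA6DC
s_1 = Round(s_0, k_0) = 0x1BBD
s_2 = Round(s_1, k_1) = 0xB541
s_3 = Round(s_2, k_2) = 0xF7DF
s_4 = Round(s_3, k_3) = 0x1075

0x1075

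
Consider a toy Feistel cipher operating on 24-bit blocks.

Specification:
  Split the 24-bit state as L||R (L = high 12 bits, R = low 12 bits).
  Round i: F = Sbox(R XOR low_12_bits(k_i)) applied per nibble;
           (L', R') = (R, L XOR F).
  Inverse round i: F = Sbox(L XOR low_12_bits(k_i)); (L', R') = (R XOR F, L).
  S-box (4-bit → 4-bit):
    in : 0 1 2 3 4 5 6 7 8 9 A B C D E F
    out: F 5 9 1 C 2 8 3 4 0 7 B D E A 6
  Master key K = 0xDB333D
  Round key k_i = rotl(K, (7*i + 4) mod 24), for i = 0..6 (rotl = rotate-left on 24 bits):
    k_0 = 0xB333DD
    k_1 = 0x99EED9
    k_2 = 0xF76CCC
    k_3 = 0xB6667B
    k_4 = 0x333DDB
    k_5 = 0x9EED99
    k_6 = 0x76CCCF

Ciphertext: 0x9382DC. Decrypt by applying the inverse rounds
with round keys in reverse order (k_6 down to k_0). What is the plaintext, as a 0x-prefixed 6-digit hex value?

s_0 = ciphertext = 0x9382DC
s_1 = InvRound(s_0, k_6) = 0x0BF938
s_2 = InvRound(s_1, k_5) = 0x7A00BF
s_3 = InvRound(s_2, k_4) = 0x7847A0
s_4 = InvRound(s_3, k_3) = 0x2C6784
s_5 = InvRound(s_4, k_2) = 0xD732C6
s_6 = InvRound(s_5, k_1) = 0x3B1D73
s_7 = InvRound(s_6, k_0) = 0x2FE3B1

0x2FE3B1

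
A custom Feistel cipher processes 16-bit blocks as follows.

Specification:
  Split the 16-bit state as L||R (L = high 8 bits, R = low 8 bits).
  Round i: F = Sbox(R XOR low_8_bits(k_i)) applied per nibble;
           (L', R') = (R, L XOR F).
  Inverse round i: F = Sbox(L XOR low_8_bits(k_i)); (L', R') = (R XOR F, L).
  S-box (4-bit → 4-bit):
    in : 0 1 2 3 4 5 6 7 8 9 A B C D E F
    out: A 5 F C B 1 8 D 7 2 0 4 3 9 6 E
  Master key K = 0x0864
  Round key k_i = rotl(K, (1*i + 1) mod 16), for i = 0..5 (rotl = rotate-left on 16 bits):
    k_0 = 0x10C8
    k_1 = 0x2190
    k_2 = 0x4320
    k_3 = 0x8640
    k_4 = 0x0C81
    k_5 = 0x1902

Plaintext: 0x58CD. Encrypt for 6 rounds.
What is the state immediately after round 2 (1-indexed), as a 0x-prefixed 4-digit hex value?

0xF94F

s_0 = plaintext = 0x58CD
s_1 = Round(s_0, k_0) = 0xCDF9
s_2 = Round(s_1, k_1) = 0xF94F
s_3 = Round(s_2, k_2) = 0x4F77
s_4 = Round(s_3, k_3) = 0x7782
s_5 = Round(s_4, k_4) = 0x82DB
s_6 = Round(s_5, k_5) = 0xDB10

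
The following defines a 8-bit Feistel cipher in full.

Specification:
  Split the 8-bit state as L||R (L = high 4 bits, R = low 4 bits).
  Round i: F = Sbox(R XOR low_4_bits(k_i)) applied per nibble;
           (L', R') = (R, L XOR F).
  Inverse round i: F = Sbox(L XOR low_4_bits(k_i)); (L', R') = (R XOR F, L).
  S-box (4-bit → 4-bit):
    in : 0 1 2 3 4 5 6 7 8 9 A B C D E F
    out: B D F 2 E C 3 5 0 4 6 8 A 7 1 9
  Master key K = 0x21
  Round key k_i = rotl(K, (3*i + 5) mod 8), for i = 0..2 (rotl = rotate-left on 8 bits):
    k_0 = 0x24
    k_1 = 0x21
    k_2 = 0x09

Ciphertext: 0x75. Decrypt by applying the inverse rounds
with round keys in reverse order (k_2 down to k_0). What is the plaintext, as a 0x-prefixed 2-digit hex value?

s_0 = ciphertext = 0x75
s_1 = InvRound(s_0, k_2) = 0x47
s_2 = InvRound(s_1, k_1) = 0xB4
s_3 = InvRound(s_2, k_0) = 0xDB

0xDB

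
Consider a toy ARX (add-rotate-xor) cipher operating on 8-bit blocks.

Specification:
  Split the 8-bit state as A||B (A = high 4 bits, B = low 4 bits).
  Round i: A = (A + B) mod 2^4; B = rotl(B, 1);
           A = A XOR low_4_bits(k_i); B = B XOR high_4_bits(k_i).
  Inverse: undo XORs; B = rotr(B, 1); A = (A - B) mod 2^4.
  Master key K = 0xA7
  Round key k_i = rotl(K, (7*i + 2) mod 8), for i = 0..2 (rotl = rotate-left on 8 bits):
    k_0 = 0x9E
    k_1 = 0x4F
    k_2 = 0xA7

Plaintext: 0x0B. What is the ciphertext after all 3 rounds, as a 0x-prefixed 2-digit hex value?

0x29

s_0 = plaintext = 0x0B
s_1 = Round(s_0, k_0) = 0x5E
s_2 = Round(s_1, k_1) = 0xC9
s_3 = Round(s_2, k_2) = 0x29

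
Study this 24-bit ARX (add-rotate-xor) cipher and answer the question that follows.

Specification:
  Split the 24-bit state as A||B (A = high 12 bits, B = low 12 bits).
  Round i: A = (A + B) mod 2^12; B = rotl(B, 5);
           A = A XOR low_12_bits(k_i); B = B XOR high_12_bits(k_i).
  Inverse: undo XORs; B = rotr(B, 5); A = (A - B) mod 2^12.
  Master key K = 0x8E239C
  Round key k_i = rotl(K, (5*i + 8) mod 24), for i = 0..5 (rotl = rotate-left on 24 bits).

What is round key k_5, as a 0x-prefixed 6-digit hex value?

0x47391C

K = 0x8E239C
k_0 = rotl(K, (5*0+8) mod 24) = rotl(K, 8) = 0x239C8E
k_1 = rotl(K, (5*1+8) mod 24) = rotl(K, 13) = 0x7391C4
k_2 = rotl(K, (5*2+8) mod 24) = rotl(K, 18) = 0x72388E
k_3 = rotl(K, (5*3+8) mod 24) = rotl(K, 23) = 0x4711CE
k_4 = rotl(K, (5*4+8) mod 24) = rotl(K, 4) = 0xE239C8
k_5 = rotl(K, (5*5+8) mod 24) = rotl(K, 9) = 0x47391C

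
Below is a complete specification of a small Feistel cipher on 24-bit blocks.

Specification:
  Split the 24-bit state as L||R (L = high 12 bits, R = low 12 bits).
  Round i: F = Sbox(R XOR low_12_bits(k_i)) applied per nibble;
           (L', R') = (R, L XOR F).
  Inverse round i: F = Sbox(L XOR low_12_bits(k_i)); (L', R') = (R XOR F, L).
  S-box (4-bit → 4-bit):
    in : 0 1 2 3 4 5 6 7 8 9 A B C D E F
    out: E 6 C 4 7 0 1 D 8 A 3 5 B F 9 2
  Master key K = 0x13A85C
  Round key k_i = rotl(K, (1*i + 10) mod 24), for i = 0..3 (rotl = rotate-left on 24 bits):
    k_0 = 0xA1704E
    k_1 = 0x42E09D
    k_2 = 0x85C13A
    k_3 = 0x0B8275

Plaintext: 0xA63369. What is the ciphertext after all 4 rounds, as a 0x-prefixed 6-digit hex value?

0xBC307C

s_0 = plaintext = 0xA63369
s_1 = Round(s_0, k_0) = 0x369EAE
s_2 = Round(s_1, k_1) = 0xEAEA2D
s_3 = Round(s_2, k_2) = 0xA2DBC3
s_4 = Round(s_3, k_3) = 0xBC307C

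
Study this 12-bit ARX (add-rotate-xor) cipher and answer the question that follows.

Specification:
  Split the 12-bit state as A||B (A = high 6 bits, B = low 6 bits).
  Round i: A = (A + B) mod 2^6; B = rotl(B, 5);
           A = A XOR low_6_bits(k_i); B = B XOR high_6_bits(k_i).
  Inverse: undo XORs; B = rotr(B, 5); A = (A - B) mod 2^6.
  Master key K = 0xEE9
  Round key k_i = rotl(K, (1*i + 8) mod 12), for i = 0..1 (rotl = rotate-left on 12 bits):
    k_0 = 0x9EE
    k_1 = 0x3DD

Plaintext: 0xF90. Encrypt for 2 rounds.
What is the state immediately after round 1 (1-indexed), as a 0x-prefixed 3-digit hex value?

s_0 = plaintext = 0xF90
s_1 = Round(s_0, k_0) = 0x82F
s_2 = Round(s_1, k_1) = 0x4B8

0x82F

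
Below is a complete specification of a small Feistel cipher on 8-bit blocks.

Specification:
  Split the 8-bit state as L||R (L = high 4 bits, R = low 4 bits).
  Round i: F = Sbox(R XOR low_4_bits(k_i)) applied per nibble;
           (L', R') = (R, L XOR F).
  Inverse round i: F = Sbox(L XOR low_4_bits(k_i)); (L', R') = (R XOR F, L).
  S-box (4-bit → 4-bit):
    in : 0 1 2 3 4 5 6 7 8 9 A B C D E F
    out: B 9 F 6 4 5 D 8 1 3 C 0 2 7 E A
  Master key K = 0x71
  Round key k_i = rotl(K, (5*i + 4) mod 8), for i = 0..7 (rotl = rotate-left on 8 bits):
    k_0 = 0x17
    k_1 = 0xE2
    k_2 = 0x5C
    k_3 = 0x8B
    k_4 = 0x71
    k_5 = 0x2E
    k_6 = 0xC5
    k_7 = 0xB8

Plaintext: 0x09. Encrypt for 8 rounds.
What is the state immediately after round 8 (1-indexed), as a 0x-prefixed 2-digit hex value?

s_0 = plaintext = 0x09
s_1 = Round(s_0, k_0) = 0x9E
s_2 = Round(s_1, k_1) = 0xEB
s_3 = Round(s_2, k_2) = 0xB6
s_4 = Round(s_3, k_3) = 0x6C
s_5 = Round(s_4, k_4) = 0xC1
s_6 = Round(s_5, k_5) = 0x16
s_7 = Round(s_6, k_6) = 0x67
s_8 = Round(s_7, k_7) = 0x7C

0x7C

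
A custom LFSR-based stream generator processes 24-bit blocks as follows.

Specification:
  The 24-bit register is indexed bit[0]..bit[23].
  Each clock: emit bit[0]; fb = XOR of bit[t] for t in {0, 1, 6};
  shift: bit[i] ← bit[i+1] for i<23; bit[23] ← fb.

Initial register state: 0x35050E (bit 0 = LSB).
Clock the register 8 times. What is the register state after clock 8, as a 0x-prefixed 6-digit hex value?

reg_0 = 0x35050E
clock 1: out=0, reg = 0x9A8287
clock 2: out=1, reg = 0x4D4143
clock 3: out=1, reg = 0xA6A0A1
clock 4: out=1, reg = 0xD35050
clock 5: out=0, reg = 0xE9A828
clock 6: out=0, reg = 0x74D414
clock 7: out=0, reg = 0x3A6A0A
clock 8: out=0, reg = 0x9D3505

0x9D3505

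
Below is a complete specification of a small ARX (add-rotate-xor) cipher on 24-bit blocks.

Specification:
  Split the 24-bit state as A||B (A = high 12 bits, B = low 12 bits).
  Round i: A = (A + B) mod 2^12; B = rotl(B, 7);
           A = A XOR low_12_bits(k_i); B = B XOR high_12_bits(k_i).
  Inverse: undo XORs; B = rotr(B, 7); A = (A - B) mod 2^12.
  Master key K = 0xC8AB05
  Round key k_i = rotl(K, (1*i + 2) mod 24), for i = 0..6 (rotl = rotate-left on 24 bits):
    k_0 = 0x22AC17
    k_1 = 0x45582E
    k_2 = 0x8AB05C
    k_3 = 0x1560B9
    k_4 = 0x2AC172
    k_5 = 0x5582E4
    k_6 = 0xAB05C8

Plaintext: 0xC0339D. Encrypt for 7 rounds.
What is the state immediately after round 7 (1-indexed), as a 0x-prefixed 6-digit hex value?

0xE53D20

s_0 = plaintext = 0xC0339D
s_1 = Round(s_0, k_0) = 0x3B7CB6
s_2 = Round(s_1, k_1) = 0x843F30
s_3 = Round(s_2, k_2) = 0x72F0D2
s_4 = Round(s_3, k_3) = 0x8B8850
s_5 = Round(s_4, k_4) = 0x07AAEE
s_6 = Round(s_5, k_5) = 0x98C20F
s_7 = Round(s_6, k_6) = 0xE53D20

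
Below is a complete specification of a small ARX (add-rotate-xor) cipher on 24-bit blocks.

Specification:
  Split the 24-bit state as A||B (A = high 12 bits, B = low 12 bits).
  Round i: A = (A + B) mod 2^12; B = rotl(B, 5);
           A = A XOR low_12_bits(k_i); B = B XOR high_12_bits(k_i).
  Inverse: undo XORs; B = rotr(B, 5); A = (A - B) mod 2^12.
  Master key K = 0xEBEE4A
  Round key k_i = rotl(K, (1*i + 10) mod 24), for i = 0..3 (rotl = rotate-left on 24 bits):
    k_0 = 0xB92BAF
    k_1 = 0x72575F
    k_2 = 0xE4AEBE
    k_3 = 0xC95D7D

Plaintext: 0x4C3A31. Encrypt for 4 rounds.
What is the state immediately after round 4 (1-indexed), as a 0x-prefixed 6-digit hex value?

0x512D36

s_0 = plaintext = 0x4C3A31
s_1 = Round(s_0, k_0) = 0x55BDA6
s_2 = Round(s_1, k_1) = 0x45E3FE
s_3 = Round(s_2, k_2) = 0x6E218D
s_4 = Round(s_3, k_3) = 0x512D36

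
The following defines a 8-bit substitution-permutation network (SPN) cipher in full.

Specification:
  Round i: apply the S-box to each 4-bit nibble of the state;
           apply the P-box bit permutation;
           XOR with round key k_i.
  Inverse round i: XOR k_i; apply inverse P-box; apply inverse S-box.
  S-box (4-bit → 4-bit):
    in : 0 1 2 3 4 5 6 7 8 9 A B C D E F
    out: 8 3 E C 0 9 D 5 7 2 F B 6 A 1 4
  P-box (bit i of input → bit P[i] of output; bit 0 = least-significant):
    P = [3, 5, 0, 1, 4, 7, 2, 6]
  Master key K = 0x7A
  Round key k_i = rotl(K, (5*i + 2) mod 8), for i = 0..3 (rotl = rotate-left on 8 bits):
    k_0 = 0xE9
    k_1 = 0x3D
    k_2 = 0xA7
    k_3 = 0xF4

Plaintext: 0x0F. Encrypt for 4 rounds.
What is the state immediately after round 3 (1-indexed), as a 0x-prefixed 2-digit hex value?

0x21

s_0 = plaintext = 0x0F
s_1 = Round(s_0, k_0) = 0xA8
s_2 = Round(s_1, k_1) = 0xC0
s_3 = Round(s_2, k_2) = 0x21
s_4 = Round(s_3, k_3) = 0x18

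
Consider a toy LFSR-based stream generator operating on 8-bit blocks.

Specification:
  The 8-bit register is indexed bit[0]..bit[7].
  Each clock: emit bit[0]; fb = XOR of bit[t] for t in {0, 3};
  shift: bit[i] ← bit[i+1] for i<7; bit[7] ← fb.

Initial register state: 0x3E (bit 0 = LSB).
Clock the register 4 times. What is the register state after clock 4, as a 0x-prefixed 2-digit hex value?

reg_0 = 0x3E
clock 1: out=0, reg = 0x9F
clock 2: out=1, reg = 0x4F
clock 3: out=1, reg = 0x27
clock 4: out=1, reg = 0x93

0x93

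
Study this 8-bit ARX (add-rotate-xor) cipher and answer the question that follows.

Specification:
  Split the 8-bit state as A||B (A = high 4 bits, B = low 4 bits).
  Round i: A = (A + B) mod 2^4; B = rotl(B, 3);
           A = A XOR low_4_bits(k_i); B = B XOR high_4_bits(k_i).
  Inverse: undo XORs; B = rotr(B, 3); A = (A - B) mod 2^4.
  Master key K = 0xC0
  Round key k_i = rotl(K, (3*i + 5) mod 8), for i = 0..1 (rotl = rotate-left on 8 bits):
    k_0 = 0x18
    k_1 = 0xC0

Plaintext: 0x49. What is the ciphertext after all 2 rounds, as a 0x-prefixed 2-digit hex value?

0x22

s_0 = plaintext = 0x49
s_1 = Round(s_0, k_0) = 0x5D
s_2 = Round(s_1, k_1) = 0x22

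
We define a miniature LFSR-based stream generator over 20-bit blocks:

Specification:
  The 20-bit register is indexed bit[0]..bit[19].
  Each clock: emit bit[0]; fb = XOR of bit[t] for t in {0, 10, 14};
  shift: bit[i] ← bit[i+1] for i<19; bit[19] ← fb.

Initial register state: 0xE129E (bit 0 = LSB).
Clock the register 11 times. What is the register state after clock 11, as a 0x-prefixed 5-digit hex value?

0x345C2

reg_0 = 0xE129E
clock 1: out=0, reg = 0x7094F
clock 2: out=1, reg = 0xB84A7
clock 3: out=1, reg = 0x5C253
clock 4: out=1, reg = 0x2E129
clock 5: out=1, reg = 0x17094
clock 6: out=0, reg = 0x8B84A
clock 7: out=0, reg = 0x45C25
clock 8: out=1, reg = 0xA2E12
clock 9: out=0, reg = 0xD1709
clock 10: out=1, reg = 0x68B84
clock 11: out=0, reg = 0x345C2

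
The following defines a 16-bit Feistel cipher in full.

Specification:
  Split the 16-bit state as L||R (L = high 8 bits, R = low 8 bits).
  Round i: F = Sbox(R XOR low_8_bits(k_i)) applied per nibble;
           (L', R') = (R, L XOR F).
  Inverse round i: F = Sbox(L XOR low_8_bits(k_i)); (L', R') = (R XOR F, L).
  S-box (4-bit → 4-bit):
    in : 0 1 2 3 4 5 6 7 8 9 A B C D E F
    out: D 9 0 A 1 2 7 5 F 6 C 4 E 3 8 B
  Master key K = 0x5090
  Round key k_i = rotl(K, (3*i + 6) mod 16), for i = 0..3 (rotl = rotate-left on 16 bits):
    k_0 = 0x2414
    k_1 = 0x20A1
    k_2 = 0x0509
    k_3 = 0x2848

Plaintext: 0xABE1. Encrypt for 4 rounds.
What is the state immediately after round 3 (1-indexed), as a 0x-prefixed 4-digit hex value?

0xAEDC

s_0 = plaintext = 0xABE1
s_1 = Round(s_0, k_0) = 0xE119
s_2 = Round(s_1, k_1) = 0x19AE
s_3 = Round(s_2, k_2) = 0xAEDC
s_4 = Round(s_3, k_3) = 0xDCCF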